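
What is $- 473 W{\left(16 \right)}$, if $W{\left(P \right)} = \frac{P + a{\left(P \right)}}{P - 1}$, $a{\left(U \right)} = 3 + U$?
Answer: $- \frac{3311}{3} \approx -1103.7$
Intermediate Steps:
$W{\left(P \right)} = \frac{3 + 2 P}{-1 + P}$ ($W{\left(P \right)} = \frac{P + \left(3 + P\right)}{P - 1} = \frac{3 + 2 P}{-1 + P}$)
$- 473 W{\left(16 \right)} = - 473 \frac{3 + 2 \cdot 16}{-1 + 16} = - 473 \frac{3 + 32}{15} = - 473 \cdot \frac{1}{15} \cdot 35 = \left(-473\right) \frac{7}{3} = - \frac{3311}{3}$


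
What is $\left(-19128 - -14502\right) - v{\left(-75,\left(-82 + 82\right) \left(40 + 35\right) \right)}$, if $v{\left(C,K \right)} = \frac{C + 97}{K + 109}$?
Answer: $- \frac{504256}{109} \approx -4626.2$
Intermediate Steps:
$v{\left(C,K \right)} = \frac{97 + C}{109 + K}$
$\left(-19128 - -14502\right) - v{\left(-75,\left(-82 + 82\right) \left(40 + 35\right) \right)} = \left(-19128 - -14502\right) - \frac{97 - 75}{109 + \left(-82 + 82\right) \left(40 + 35\right)} = \left(-19128 + 14502\right) - \frac{1}{109 + 0 \cdot 75} \cdot 22 = -4626 - \frac{1}{109 + 0} \cdot 22 = -4626 - \frac{1}{109} \cdot 22 = -4626 - \frac{22}{109} = - \frac{504256}{109}$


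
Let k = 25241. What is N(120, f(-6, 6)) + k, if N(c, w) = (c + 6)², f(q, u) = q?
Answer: 41117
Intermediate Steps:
N(c, w) = (6 + c)²
N(120, f(-6, 6)) + k = (6 + 120)² + 25241 = 126² + 25241 = 15876 + 25241 = 41117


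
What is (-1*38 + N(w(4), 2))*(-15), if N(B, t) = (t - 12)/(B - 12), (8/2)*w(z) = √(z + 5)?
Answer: 1670/3 ≈ 556.67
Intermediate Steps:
w(z) = √(5 + z)/4 (w(z) = √(z + 5)/4 = √(5 + z)/4)
N(B, t) = (-12 + t)/(-12 + B)
(-1*38 + N(w(4), 2))*(-15) = (-1*38 + (-12 + 2)/(-12 + √(5 + 4)/4))*(-15) = (-38 - 10/(-12 + √9/4))*(-15) = (-38 - 10/(-12 + (¼)*3))*(-15) = (-38 - 10/(-12 + ¾))*(-15) = (-38 - 10/(-45/4))*(-15) = (-38 - 4/45*(-10))*(-15) = (-38 + 8/9)*(-15) = -334/9*(-15) = 1670/3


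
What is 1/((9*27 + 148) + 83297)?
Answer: 1/83688 ≈ 1.1949e-5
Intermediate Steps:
1/((9*27 + 148) + 83297) = 1/((243 + 148) + 83297) = 1/(391 + 83297) = 1/83688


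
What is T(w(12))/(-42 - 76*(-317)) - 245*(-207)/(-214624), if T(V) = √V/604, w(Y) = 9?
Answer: -92086948641/389708893600 ≈ -0.23630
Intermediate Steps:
T(V) = √V/604
T(w(12))/(-42 - 76*(-317)) - 245*(-207)/(-214624) = (√9/604)/(-42 - 76*(-317)) - 245*(-207)/(-214624) = ((1/604)*3)/(-42 + 24092) + 50715*(-1/214624) = (3/604)/24050 - 50715/214624 = (3/604)*(1/24050) - 50715/214624 = 3/14526200 - 50715/214624 = -92086948641/389708893600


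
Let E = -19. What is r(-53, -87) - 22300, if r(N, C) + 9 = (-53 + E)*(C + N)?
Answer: -12229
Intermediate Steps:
r(N, C) = -9 - 72*C - 72*N (r(N, C) = -9 + (-53 - 19)*(C + N) = -9 - 72*(C + N) = -9 + (-72*C - 72*N) = -9 - 72*C - 72*N)
r(-53, -87) - 22300 = (-9 - 72*(-87) - 72*(-53)) - 22300 = (-9 + 6264 + 3816) - 22300 = 10071 - 22300 = -12229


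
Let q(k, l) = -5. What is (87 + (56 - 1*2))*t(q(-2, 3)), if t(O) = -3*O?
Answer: 2115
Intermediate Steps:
(87 + (56 - 1*2))*t(q(-2, 3)) = (87 + (56 - 1*2))*(-3*(-5)) = (87 + (56 - 2))*15 = (87 + 54)*15 = 141*15 = 2115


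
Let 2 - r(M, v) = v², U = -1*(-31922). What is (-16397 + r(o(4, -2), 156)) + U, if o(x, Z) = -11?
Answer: -8809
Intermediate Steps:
U = 31922
r(M, v) = 2 - v²
(-16397 + r(o(4, -2), 156)) + U = (-16397 + (2 - 1*156²)) + 31922 = (-16397 + (2 - 1*24336)) + 31922 = (-16397 + (2 - 24336)) + 31922 = (-16397 - 24334) + 31922 = -40731 + 31922 = -8809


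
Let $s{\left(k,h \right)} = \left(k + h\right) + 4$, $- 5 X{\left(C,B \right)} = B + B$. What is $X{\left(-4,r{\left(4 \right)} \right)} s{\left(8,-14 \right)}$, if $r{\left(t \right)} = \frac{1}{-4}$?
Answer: $- \frac{1}{5} \approx -0.2$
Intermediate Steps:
$r{\left(t \right)} = - \frac{1}{4}$
$X{\left(C,B \right)} = - \frac{2 B}{5}$ ($X{\left(C,B \right)} = - \frac{B + B}{5} = - \frac{2 B}{5}$)
$s{\left(k,h \right)} = 4 + h + k$ ($s{\left(k,h \right)} = \left(h + k\right) + 4 = 4 + h + k$)
$X{\left(-4,r{\left(4 \right)} \right)} s{\left(8,-14 \right)} = \left(- \frac{2}{5}\right) \left(- \frac{1}{4}\right) \left(4 - 14 + 8\right) = \frac{1}{10} \left(-2\right) = - \frac{1}{5}$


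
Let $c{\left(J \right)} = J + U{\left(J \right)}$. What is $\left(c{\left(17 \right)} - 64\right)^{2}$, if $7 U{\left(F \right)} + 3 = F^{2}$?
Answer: $\frac{1849}{49} \approx 37.735$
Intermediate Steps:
$U{\left(F \right)} = - \frac{3}{7} + \frac{F^{2}}{7}$
$c{\left(J \right)} = - \frac{3}{7} + J + \frac{J^{2}}{7}$ ($c{\left(J \right)} = J + \left(- \frac{3}{7} + \frac{J^{2}}{7}\right) = - \frac{3}{7} + J + \frac{J^{2}}{7}$)
$\left(c{\left(17 \right)} - 64\right)^{2} = \left(\left(- \frac{3}{7} + 17 + \frac{17^{2}}{7}\right) - 64\right)^{2} = \left(\left(- \frac{3}{7} + 17 + \frac{1}{7} \cdot 289\right) + \left(-222 + 158\right)\right)^{2} = \left(\left(- \frac{3}{7} + 17 + \frac{289}{7}\right) - 64\right)^{2} = \left(\frac{405}{7} - 64\right)^{2} = \left(- \frac{43}{7}\right)^{2} = \frac{1849}{49}$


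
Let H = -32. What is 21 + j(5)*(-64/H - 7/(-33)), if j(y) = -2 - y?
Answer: 182/33 ≈ 5.5152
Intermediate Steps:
21 + j(5)*(-64/H - 7/(-33)) = 21 + (-2 - 1*5)*(-64/(-32) - 7/(-33)) = 21 + (-2 - 5)*(-64*(-1/32) - 7*(-1/33)) = 21 - 7*(2 + 7/33) = 21 - 7*73/33 = 21 - 511/33 = 182/33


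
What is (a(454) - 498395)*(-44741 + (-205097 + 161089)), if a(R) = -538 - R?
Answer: 44320096863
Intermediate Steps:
(a(454) - 498395)*(-44741 + (-205097 + 161089)) = ((-538 - 1*454) - 498395)*(-44741 + (-205097 + 161089)) = ((-538 - 454) - 498395)*(-44741 - 44008) = (-992 - 498395)*(-88749) = -499387*(-88749) = 44320096863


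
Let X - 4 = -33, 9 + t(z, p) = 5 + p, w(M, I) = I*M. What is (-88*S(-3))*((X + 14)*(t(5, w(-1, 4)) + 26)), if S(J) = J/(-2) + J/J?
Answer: 59400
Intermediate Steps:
S(J) = 1 - J/2 (S(J) = J*(-½) + 1 = -J/2 + 1 = 1 - J/2)
t(z, p) = -4 + p (t(z, p) = -9 + (5 + p) = -4 + p)
X = -29 (X = 4 - 33 = -29)
(-88*S(-3))*((X + 14)*(t(5, w(-1, 4)) + 26)) = (-88*(1 - ½*(-3)))*((-29 + 14)*((-4 + 4*(-1)) + 26)) = (-88*(1 + 3/2))*(-15*((-4 - 4) + 26)) = (-88*5/2)*(-15*(-8 + 26)) = -(-3300)*18 = -220*(-270) = 59400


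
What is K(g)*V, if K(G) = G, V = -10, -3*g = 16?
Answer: 160/3 ≈ 53.333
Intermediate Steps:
g = -16/3 (g = -1/3*16 = -16/3 ≈ -5.3333)
K(g)*V = -16/3*(-10) = 160/3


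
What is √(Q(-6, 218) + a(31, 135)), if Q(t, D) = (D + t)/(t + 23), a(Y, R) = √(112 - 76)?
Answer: √5338/17 ≈ 4.2977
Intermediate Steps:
a(Y, R) = 6 (a(Y, R) = √36 = 6)
Q(t, D) = (D + t)/(23 + t)
√(Q(-6, 218) + a(31, 135)) = √((218 - 6)/(23 - 6) + 6) = √(212/17 + 6) = √(314/17) = √5338/17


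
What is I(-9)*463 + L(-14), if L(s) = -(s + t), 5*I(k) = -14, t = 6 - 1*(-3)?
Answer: -6457/5 ≈ -1291.4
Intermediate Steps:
t = 9 (t = 6 + 3 = 9)
I(k) = -14/5 (I(k) = (⅕)*(-14) = -14/5)
L(s) = -9 - s (L(s) = -(s + 9) = -(9 + s) = -9 - s)
I(-9)*463 + L(-14) = -14/5*463 + (-9 - 1*(-14)) = -6482/5 + (-9 + 14) = -6482/5 + 5 = -6457/5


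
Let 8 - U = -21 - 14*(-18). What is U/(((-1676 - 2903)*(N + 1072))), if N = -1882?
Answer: -223/3708990 ≈ -6.0124e-5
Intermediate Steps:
U = -223 (U = 8 - (-21 - 14*(-18)) = 8 - (-21 + 252) = 8 - 1*231 = 8 - 231 = -223)
U/(((-1676 - 2903)*(N + 1072))) = -223*1/((-1882 + 1072)*(-1676 - 2903)) = -223/((-4579*(-810))) = -223/3708990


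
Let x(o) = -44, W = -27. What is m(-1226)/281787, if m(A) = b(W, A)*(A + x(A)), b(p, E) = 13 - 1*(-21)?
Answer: -43180/281787 ≈ -0.15324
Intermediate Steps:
b(p, E) = 34 (b(p, E) = 13 + 21 = 34)
m(A) = -1496 + 34*A (m(A) = 34*(A - 44) = 34*(-44 + A) = -1496 + 34*A)
m(-1226)/281787 = (-1496 + 34*(-1226))/281787 = (-1496 - 41684)*(1/281787) = -43180*1/281787 = -43180/281787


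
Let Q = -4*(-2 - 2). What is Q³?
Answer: 4096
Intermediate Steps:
Q = 16 (Q = -4*(-4) = 16)
Q³ = 16³ = 4096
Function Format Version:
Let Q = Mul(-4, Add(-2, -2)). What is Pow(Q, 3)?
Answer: 4096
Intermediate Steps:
Q = 16 (Q = Mul(-4, -4) = 16)
Pow(Q, 3) = Pow(16, 3) = 4096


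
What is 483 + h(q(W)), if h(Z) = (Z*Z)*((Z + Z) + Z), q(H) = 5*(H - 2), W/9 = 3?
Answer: 5859858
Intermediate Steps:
W = 27 (W = 9*3 = 27)
q(H) = -10 + 5*H (q(H) = 5*(-2 + H) = -10 + 5*H)
h(Z) = 3*Z³ (h(Z) = Z²*(2*Z + Z) = Z²*(3*Z) = 3*Z³)
483 + h(q(W)) = 483 + 3*(-10 + 5*27)³ = 483 + 3*(-10 + 135)³ = 483 + 3*125³ = 483 + 3*1953125 = 483 + 5859375 = 5859858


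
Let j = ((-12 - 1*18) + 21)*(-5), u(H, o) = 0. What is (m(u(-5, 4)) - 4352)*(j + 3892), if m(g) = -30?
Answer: -17251934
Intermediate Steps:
j = 45 (j = ((-12 - 18) + 21)*(-5) = (-30 + 21)*(-5) = -9*(-5) = 45)
(m(u(-5, 4)) - 4352)*(j + 3892) = (-30 - 4352)*(45 + 3892) = -4382*3937 = -17251934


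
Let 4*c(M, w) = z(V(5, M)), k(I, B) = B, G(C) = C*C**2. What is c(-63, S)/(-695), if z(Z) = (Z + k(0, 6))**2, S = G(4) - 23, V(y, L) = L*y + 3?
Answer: -23409/695 ≈ -33.682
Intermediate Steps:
G(C) = C**3
V(y, L) = 3 + L*y
S = 41 (S = 4**3 - 23 = 64 - 23 = 41)
z(Z) = (6 + Z)**2 (z(Z) = (Z + 6)**2 = (6 + Z)**2)
c(M, w) = (9 + 5*M)**2/4 (c(M, w) = (6 + (3 + M*5))**2/4 = (6 + (3 + 5*M))**2/4 = (9 + 5*M)**2/4)
c(-63, S)/(-695) = ((9 + 5*(-63))**2/4)/(-695) = ((9 - 315)**2/4)*(-1/695) = ((1/4)*(-306)**2)*(-1/695) = ((1/4)*93636)*(-1/695) = 23409*(-1/695) = -23409/695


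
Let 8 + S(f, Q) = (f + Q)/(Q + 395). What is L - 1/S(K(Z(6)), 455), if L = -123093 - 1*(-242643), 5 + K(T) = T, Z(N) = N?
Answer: 379213025/3172 ≈ 1.1955e+5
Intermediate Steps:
K(T) = -5 + T
S(f, Q) = -8 + (Q + f)/(395 + Q) (S(f, Q) = -8 + (f + Q)/(Q + 395) = -8 + (Q + f)/(395 + Q))
L = 119550 (L = -123093 + 242643 = 119550)
L - 1/S(K(Z(6)), 455) = 119550 - 1/((-3160 + (-5 + 6) - 7*455)/(395 + 455)) = 119550 - 1/((-3160 + 1 - 3185)/850) = 119550 - 1/((1/850)*(-6344)) = 119550 - 1/(-3172/425) = 119550 - 1*(-425/3172) = 119550 + 425/3172 = 379213025/3172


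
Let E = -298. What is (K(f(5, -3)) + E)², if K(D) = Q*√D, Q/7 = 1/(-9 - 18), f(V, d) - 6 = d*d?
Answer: 21579617/243 + 4172*√15/27 ≈ 89404.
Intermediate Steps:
f(V, d) = 6 + d² (f(V, d) = 6 + d*d = 6 + d²)
Q = -7/27 (Q = 7/(-9 - 18) = 7/(-27) = 7*(-1/27) = -7/27 ≈ -0.25926)
K(D) = -7*√D/27
(K(f(5, -3)) + E)² = (-7*√(6 + (-3)²)/27 - 298)² = (-7*√(6 + 9)/27 - 298)² = (-7*√15/27 - 298)² = (-298 - 7*√15/27)²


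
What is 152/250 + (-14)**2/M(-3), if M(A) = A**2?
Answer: 25184/1125 ≈ 22.386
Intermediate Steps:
152/250 + (-14)**2/M(-3) = 152/250 + (-14)**2/((-3)**2) = 152*(1/250) + 196/9 = 76/125 + 196*(1/9) = 76/125 + 196/9 = 25184/1125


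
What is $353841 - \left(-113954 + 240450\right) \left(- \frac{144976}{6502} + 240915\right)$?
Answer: $- \frac{99063202484701}{3251} \approx -3.0472 \cdot 10^{10}$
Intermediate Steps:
$353841 - \left(-113954 + 240450\right) \left(- \frac{144976}{6502} + 240915\right) = 353841 - 126496 \left(\left(-144976\right) \frac{1}{6502} + 240915\right) = 353841 - 126496 \left(- \frac{72488}{3251} + 240915\right) = 353841 - 126496 \cdot \frac{783142177}{3251} = 353841 - \frac{99064352821792}{3251} = - \frac{99063202484701}{3251}$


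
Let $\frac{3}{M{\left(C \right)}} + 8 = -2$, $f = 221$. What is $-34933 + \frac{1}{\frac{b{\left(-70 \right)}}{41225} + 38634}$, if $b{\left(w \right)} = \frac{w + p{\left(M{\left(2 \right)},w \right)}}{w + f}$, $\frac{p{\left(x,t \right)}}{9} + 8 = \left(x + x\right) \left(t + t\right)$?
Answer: $- \frac{8401235749635837}{240495684764} \approx -34933.0$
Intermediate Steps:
$M{\left(C \right)} = - \frac{3}{10}$ ($M{\left(C \right)} = \frac{3}{-8 - 2} = \frac{3}{-10} = 3 \left(- \frac{1}{10}\right) = - \frac{3}{10}$)
$p{\left(x,t \right)} = -72 + 36 t x$ ($p{\left(x,t \right)} = -72 + 9 \left(x + x\right) \left(t + t\right) = -72 + 9 \cdot 2 x 2 t = -72 + 9 \cdot 4 t x = -72 + 36 t x$)
$b{\left(w \right)} = \frac{-72 - \frac{49 w}{5}}{221 + w}$ ($b{\left(w \right)} = \frac{w + \left(-72 + 36 w \left(- \frac{3}{10}\right)\right)}{w + 221} = \frac{w - \left(72 + \frac{54 w}{5}\right)}{221 + w} = \frac{-72 - \frac{49 w}{5}}{221 + w}$)
$-34933 + \frac{1}{\frac{b{\left(-70 \right)}}{41225} + 38634} = -34933 + \frac{1}{\frac{\frac{1}{5} \frac{1}{221 - 70} \left(-360 - -3430\right)}{41225} + 38634} = -34933 + \frac{1}{\frac{-360 + 3430}{5 \cdot 151} \cdot \frac{1}{41225} + 38634} = -34933 + \frac{1}{\frac{1}{5} \cdot \frac{1}{151} \cdot 3070 \cdot \frac{1}{41225} + 38634} = -34933 + \frac{1}{\frac{614}{151} \cdot \frac{1}{41225} + 38634} = -34933 + \frac{1}{\frac{614}{6224975} + 38634} = -34933 + \frac{1}{\frac{240495684764}{6224975}} = -34933 + \frac{6224975}{240495684764} = - \frac{8401235749635837}{240495684764}$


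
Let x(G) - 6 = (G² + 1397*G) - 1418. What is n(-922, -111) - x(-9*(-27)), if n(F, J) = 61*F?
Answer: -453350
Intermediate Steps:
x(G) = -1412 + G² + 1397*G (x(G) = 6 + ((G² + 1397*G) - 1418) = 6 + (-1418 + G² + 1397*G) = -1412 + G² + 1397*G)
n(-922, -111) - x(-9*(-27)) = 61*(-922) - (-1412 + (-9*(-27))² + 1397*(-9*(-27))) = -56242 - (-1412 + 243² + 1397*243) = -56242 - (-1412 + 59049 + 339471) = -56242 - 1*397108 = -56242 - 397108 = -453350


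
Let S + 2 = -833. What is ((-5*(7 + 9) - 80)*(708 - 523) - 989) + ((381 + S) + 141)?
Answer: -30902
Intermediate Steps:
S = -835 (S = -2 - 833 = -835)
((-5*(7 + 9) - 80)*(708 - 523) - 989) + ((381 + S) + 141) = ((-5*(7 + 9) - 80)*(708 - 523) - 989) + ((381 - 835) + 141) = ((-5*16 - 80)*185 - 989) + (-454 + 141) = ((-80 - 80)*185 - 989) - 313 = (-160*185 - 989) - 313 = (-29600 - 989) - 313 = -30589 - 313 = -30902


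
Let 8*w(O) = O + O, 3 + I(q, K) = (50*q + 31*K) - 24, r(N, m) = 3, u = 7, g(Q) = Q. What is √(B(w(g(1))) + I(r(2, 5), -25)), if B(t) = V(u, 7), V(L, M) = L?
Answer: I*√645 ≈ 25.397*I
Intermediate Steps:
I(q, K) = -27 + 31*K + 50*q (I(q, K) = -3 + ((50*q + 31*K) - 24) = -3 + ((31*K + 50*q) - 24) = -3 + (-24 + 31*K + 50*q) = -27 + 31*K + 50*q)
w(O) = O/4 (w(O) = (O + O)/8 = (2*O)/8 = O/4)
B(t) = 7
√(B(w(g(1))) + I(r(2, 5), -25)) = √(7 + (-27 + 31*(-25) + 50*3)) = √(7 + (-27 - 775 + 150)) = √(7 - 652) = √(-645) = I*√645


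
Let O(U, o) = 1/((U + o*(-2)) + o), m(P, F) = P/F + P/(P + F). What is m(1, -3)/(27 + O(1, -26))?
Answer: -9/292 ≈ -0.030822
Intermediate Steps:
m(P, F) = P/F + P/(F + P)
O(U, o) = 1/(U - o) (O(U, o) = 1/((U - 2*o) + o) = 1/(U - o))
m(1, -3)/(27 + O(1, -26)) = (1*(1 + 2*(-3))/(-3*(-3 + 1)))/(27 + 1/(1 - 1*(-26))) = (1*(-1/3)*(1 - 6)/(-2))/(27 + 1/(1 + 26)) = (1*(-1/3)*(-1/2)*(-5))/(27 + 1/27) = -5/6/(27 + 1/27) = -5/6/(730/27) = (27/730)*(-5/6) = -9/292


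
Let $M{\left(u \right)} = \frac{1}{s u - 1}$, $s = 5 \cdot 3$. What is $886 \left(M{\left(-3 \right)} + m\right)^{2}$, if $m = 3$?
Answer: $\frac{8314667}{1058} \approx 7858.9$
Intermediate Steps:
$s = 15$
$M{\left(u \right)} = \frac{1}{-1 + 15 u}$ ($M{\left(u \right)} = \frac{1}{15 u - 1} = \frac{1}{-1 + 15 u}$)
$886 \left(M{\left(-3 \right)} + m\right)^{2} = 886 \left(\frac{1}{-1 + 15 \left(-3\right)} + 3\right)^{2} = 886 \left(\frac{1}{-1 - 45} + 3\right)^{2} = 886 \left(\frac{1}{-46} + 3\right)^{2} = 886 \left(- \frac{1}{46} + 3\right)^{2} = 886 \left(\frac{137}{46}\right)^{2} = 886 \cdot \frac{18769}{2116} = \frac{8314667}{1058}$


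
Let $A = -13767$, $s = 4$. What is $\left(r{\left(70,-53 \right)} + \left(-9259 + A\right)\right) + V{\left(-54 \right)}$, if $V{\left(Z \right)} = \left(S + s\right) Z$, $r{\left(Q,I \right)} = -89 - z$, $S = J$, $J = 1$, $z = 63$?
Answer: $-23448$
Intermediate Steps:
$S = 1$
$r{\left(Q,I \right)} = -152$ ($r{\left(Q,I \right)} = -89 - 63 = -152$)
$V{\left(Z \right)} = 5 Z$ ($V{\left(Z \right)} = \left(1 + 4\right) Z = 5 Z$)
$\left(r{\left(70,-53 \right)} + \left(-9259 + A\right)\right) + V{\left(-54 \right)} = \left(-152 - 23026\right) + 5 \left(-54\right) = \left(-152 - 23026\right) - 270 = -23178 - 270 = -23448$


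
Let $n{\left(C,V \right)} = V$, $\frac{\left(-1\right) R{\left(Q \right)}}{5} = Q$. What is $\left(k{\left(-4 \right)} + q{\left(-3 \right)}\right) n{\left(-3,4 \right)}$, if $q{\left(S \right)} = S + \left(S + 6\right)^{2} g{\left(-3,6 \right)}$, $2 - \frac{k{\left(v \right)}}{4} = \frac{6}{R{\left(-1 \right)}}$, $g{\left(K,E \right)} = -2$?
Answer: $- \frac{356}{5} \approx -71.2$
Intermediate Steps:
$R{\left(Q \right)} = - 5 Q$
$k{\left(v \right)} = \frac{16}{5}$ ($k{\left(v \right)} = 8 - 4 \frac{6}{\left(-5\right) \left(-1\right)} = 8 - 4 \cdot \frac{6}{5} = 8 - 4 \cdot 6 \cdot \frac{1}{5} = 8 - \frac{24}{5} = \frac{16}{5}$)
$q{\left(S \right)} = S - 2 \left(6 + S\right)^{2}$ ($q{\left(S \right)} = S + \left(S + 6\right)^{2} \left(-2\right) = S + \left(6 + S\right)^{2} \left(-2\right) = S - 2 \left(6 + S\right)^{2}$)
$\left(k{\left(-4 \right)} + q{\left(-3 \right)}\right) n{\left(-3,4 \right)} = \left(\frac{16}{5} - \left(3 + 2 \left(6 - 3\right)^{2}\right)\right) 4 = \left(\frac{16}{5} - \left(3 + 2 \cdot 3^{2}\right)\right) 4 = \left(\frac{16}{5} - 21\right) 4 = \left(- \frac{89}{5}\right) 4 = - \frac{356}{5}$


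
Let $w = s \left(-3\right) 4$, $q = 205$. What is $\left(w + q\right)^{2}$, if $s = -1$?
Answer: $47089$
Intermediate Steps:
$w = 12$ ($w = \left(-1\right) \left(-3\right) 4 = 3 \cdot 4 = 12$)
$\left(w + q\right)^{2} = \left(12 + 205\right)^{2} = 217^{2} = 47089$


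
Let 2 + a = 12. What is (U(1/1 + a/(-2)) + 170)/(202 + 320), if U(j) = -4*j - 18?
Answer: 28/87 ≈ 0.32184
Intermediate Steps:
a = 10 (a = -2 + 12 = 10)
U(j) = -18 - 4*j
(U(1/1 + a/(-2)) + 170)/(202 + 320) = ((-18 - 4*(1/1 + 10/(-2))) + 170)/(202 + 320) = ((-18 - 4*(1*1 + 10*(-½))) + 170)/522 = ((-18 - 4*(1 - 5)) + 170)*(1/522) = ((-18 - 4*(-4)) + 170)*(1/522) = ((-18 + 16) + 170)*(1/522) = (-2 + 170)*(1/522) = 168*(1/522) = 28/87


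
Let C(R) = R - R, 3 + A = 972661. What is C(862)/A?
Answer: 0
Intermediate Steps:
A = 972658 (A = -3 + 972661 = 972658)
C(R) = 0
C(862)/A = 0/972658 = 0*(1/972658) = 0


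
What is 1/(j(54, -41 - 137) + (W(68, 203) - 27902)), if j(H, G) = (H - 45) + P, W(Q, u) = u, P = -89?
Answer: -1/27779 ≈ -3.5998e-5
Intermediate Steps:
j(H, G) = -134 + H (j(H, G) = (H - 45) - 89 = (-45 + H) - 89 = -134 + H)
1/(j(54, -41 - 137) + (W(68, 203) - 27902)) = 1/((-134 + 54) + (203 - 27902)) = 1/(-80 - 27699) = 1/(-27779) = -1/27779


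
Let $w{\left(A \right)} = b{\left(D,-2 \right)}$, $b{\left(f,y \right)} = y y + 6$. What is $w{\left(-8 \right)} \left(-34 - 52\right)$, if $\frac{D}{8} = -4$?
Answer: $-860$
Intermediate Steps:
$D = -32$ ($D = 8 \left(-4\right) = -32$)
$b{\left(f,y \right)} = 6 + y^{2}$ ($b{\left(f,y \right)} = y^{2} + 6 = 6 + y^{2}$)
$w{\left(A \right)} = 10$ ($w{\left(A \right)} = 6 + \left(-2\right)^{2} = 6 + 4 = 10$)
$w{\left(-8 \right)} \left(-34 - 52\right) = 10 \left(-34 - 52\right) = 10 \left(-86\right) = -860$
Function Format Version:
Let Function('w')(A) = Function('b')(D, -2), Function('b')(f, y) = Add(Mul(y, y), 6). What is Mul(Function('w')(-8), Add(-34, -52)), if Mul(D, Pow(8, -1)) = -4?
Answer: -860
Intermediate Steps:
D = -32 (D = Mul(8, -4) = -32)
Function('b')(f, y) = Add(6, Pow(y, 2)) (Function('b')(f, y) = Add(Pow(y, 2), 6) = Add(6, Pow(y, 2)))
Function('w')(A) = 10 (Function('w')(A) = Add(6, Pow(-2, 2)) = Add(6, 4) = 10)
Mul(Function('w')(-8), Add(-34, -52)) = Mul(10, Add(-34, -52)) = Mul(10, -86) = -860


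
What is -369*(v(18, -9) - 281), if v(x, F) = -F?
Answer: 100368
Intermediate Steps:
-369*(v(18, -9) - 281) = -369*(-1*(-9) - 281) = -369*(9 - 281) = -369*(-272) = 100368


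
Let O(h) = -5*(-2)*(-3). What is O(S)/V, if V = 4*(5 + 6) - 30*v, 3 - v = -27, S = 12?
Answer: 15/428 ≈ 0.035047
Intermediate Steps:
v = 30 (v = 3 - 1*(-27) = 3 + 27 = 30)
O(h) = -30 (O(h) = 10*(-3) = -30)
V = -856 (V = 4*(5 + 6) - 30*30 = 4*11 - 900 = 44 - 900 = -856)
O(S)/V = -30/(-856) = -30*(-1/856) = 15/428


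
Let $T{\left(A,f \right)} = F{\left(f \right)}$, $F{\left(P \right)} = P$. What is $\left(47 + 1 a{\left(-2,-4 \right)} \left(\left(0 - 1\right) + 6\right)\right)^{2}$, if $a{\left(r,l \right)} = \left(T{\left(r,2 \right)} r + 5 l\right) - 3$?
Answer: $7744$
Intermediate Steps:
$T{\left(A,f \right)} = f$
$a{\left(r,l \right)} = -3 + 2 r + 5 l$ ($a{\left(r,l \right)} = \left(2 r + 5 l\right) - 3 = -3 + 2 r + 5 l$)
$\left(47 + 1 a{\left(-2,-4 \right)} \left(\left(0 - 1\right) + 6\right)\right)^{2} = \left(47 + 1 \left(-3 + 2 \left(-2\right) + 5 \left(-4\right)\right) \left(\left(0 - 1\right) + 6\right)\right)^{2} = \left(47 + 1 \left(-3 - 4 - 20\right) \left(-1 + 6\right)\right)^{2} = \left(47 + 1 \left(-27\right) 5\right)^{2} = \left(47 - 135\right)^{2} = \left(-88\right)^{2} = 7744$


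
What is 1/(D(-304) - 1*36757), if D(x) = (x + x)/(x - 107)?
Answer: -411/15106519 ≈ -2.7207e-5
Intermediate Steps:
D(x) = 2*x/(-107 + x) (D(x) = (2*x)/(-107 + x) = 2*x/(-107 + x))
1/(D(-304) - 1*36757) = 1/(2*(-304)/(-107 - 304) - 1*36757) = 1/(2*(-304)/(-411) - 36757) = 1/(2*(-304)*(-1/411) - 36757) = 1/(608/411 - 36757) = 1/(-15106519/411) = -411/15106519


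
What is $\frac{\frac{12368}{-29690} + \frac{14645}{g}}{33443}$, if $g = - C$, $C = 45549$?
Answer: $- \frac{499080041}{22613317347915} \approx -2.207 \cdot 10^{-5}$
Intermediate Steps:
$g = -45549$ ($g = \left(-1\right) 45549 = -45549$)
$\frac{\frac{12368}{-29690} + \frac{14645}{g}}{33443} = \frac{\frac{12368}{-29690} + \frac{14645}{-45549}}{33443} = \left(12368 \left(- \frac{1}{29690}\right) + 14645 \left(- \frac{1}{45549}\right)\right) \frac{1}{33443} = \left(- \frac{6184}{14845} - \frac{14645}{45549}\right) \frac{1}{33443} = \left(- \frac{499080041}{676174905}\right) \frac{1}{33443} = - \frac{499080041}{22613317347915}$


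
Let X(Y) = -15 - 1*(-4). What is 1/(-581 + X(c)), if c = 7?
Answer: -1/592 ≈ -0.0016892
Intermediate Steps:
X(Y) = -11 (X(Y) = -15 + 4 = -11)
1/(-581 + X(c)) = 1/(-581 - 11) = 1/(-592) = -1/592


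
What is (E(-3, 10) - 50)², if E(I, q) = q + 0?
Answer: 1600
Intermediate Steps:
E(I, q) = q
(E(-3, 10) - 50)² = (10 - 50)² = (-40)² = 1600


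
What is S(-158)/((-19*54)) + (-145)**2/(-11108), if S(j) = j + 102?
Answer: -10474801/5698404 ≈ -1.8382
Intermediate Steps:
S(j) = 102 + j
S(-158)/((-19*54)) + (-145)**2/(-11108) = (102 - 158)/((-19*54)) + (-145)**2/(-11108) = -56/(-1026) + 21025*(-1/11108) = -56*(-1/1026) - 21025/11108 = 28/513 - 21025/11108 = -10474801/5698404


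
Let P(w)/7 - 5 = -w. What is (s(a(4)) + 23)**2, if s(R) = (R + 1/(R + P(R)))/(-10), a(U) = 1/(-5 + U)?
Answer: 896809/1681 ≈ 533.50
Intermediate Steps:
P(w) = 35 - 7*w (P(w) = 35 + 7*(-w) = 35 - 7*w)
s(R) = -R/10 - 1/(10*(35 - 6*R)) (s(R) = (R + 1/(R + (35 - 7*R)))/(-10) = -(R + 1/(35 - 6*R))/10 = -R/10 - 1/(10*(35 - 6*R)))
(s(a(4)) + 23)**2 = ((1 - 6/(-5 + 4)**2 + 35/(-5 + 4))/(10*(-35 + 6/(-5 + 4))) + 23)**2 = ((1 - 6*(1/(-1))**2 + 35/(-1))/(10*(-35 + 6/(-1))) + 23)**2 = ((1 - 6*(-1)**2 + 35*(-1))/(10*(-35 + 6*(-1))) + 23)**2 = ((1 - 6*1 - 35)/(10*(-35 - 6)) + 23)**2 = ((1/10)*(1 - 6 - 35)/(-41) + 23)**2 = ((1/10)*(-1/41)*(-40) + 23)**2 = (4/41 + 23)**2 = (947/41)**2 = 896809/1681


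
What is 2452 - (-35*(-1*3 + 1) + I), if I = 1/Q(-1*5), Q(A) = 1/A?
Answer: 2387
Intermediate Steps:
I = -5 (I = 1/(1/(-1*5)) = 1/(1/(-5)) = 1/(-⅕) = -5)
2452 - (-35*(-1*3 + 1) + I) = 2452 - (-35*(-1*3 + 1) - 5) = 2452 - (-35*(-3 + 1) - 5) = 2452 - (-35*(-2) - 5) = 2452 - (70 - 5) = 2452 - 1*65 = 2452 - 65 = 2387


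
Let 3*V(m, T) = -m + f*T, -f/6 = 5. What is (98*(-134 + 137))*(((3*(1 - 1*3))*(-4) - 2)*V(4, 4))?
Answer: -267344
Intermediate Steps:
f = -30 (f = -6*5 = -30)
V(m, T) = -10*T - m/3 (V(m, T) = (-m - 30*T)/3 = -10*T - m/3)
(98*(-134 + 137))*(((3*(1 - 1*3))*(-4) - 2)*V(4, 4)) = (98*(-134 + 137))*(((3*(1 - 1*3))*(-4) - 2)*(-10*4 - ⅓*4)) = (98*3)*(((3*(1 - 3))*(-4) - 2)*(-40 - 4/3)) = 294*(((3*(-2))*(-4) - 2)*(-124/3)) = 294*((-6*(-4) - 2)*(-124/3)) = 294*((24 - 2)*(-124/3)) = 294*(22*(-124/3)) = 294*(-2728/3) = -267344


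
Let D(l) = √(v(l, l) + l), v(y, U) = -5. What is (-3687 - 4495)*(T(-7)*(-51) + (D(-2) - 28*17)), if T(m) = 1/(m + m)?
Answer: 27053783/7 - 8182*I*√7 ≈ 3.8648e+6 - 21648.0*I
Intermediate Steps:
T(m) = 1/(2*m)
D(l) = √(-5 + l)
(-3687 - 4495)*(T(-7)*(-51) + (D(-2) - 28*17)) = (-3687 - 4495)*(((½)/(-7))*(-51) + (√(-5 - 2) - 28*17)) = -8182*(((½)*(-⅐))*(-51) + (√(-7) - 476)) = -8182*(-1/14*(-51) + (I*√7 - 476)) = -8182*(51/14 + (-476 + I*√7)) = -8182*(-6613/14 + I*√7) = 27053783/7 - 8182*I*√7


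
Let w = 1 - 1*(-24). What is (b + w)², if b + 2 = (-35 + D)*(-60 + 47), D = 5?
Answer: 170569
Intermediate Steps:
w = 25 (w = 1 + 24 = 25)
b = 388 (b = -2 + (-35 + 5)*(-60 + 47) = -2 - 30*(-13) = -2 + 390 = 388)
(b + w)² = (388 + 25)² = 413² = 170569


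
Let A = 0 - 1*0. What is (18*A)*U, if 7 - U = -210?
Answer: 0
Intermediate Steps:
U = 217 (U = 7 - 1*(-210) = 7 + 210 = 217)
A = 0 (A = 0 + 0 = 0)
(18*A)*U = (18*0)*217 = 0*217 = 0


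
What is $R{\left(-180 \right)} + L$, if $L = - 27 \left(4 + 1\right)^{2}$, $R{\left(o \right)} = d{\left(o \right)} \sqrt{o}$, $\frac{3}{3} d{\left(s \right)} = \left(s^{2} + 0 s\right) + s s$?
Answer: $-675 + 388800 i \sqrt{5} \approx -675.0 + 8.6938 \cdot 10^{5} i$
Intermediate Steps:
$d{\left(s \right)} = 2 s^{2}$ ($d{\left(s \right)} = \left(s^{2} + 0 s\right) + s s = \left(s^{2} + 0\right) + s^{2} = s^{2} + s^{2} = 2 s^{2}$)
$R{\left(o \right)} = 2 o^{\frac{5}{2}}$ ($R{\left(o \right)} = 2 o^{2} \sqrt{o} = 2 o^{\frac{5}{2}}$)
$L = -675$ ($L = - 27 \cdot 5^{2} = \left(-27\right) 25 = -675$)
$R{\left(-180 \right)} + L = 2 \left(-180\right)^{\frac{5}{2}} - 675 = 2 \cdot 194400 i \sqrt{5} - 675 = 388800 i \sqrt{5} - 675 = -675 + 388800 i \sqrt{5}$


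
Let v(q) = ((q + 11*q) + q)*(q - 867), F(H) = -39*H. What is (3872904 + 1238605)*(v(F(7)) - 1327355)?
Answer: 13895662774045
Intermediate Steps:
v(q) = 13*q*(-867 + q) (v(q) = (12*q + q)*(-867 + q) = (13*q)*(-867 + q) = 13*q*(-867 + q))
(3872904 + 1238605)*(v(F(7)) - 1327355) = (3872904 + 1238605)*(13*(-39*7)*(-867 - 39*7) - 1327355) = 5111509*(13*(-273)*(-867 - 273) - 1327355) = 5111509*(13*(-273)*(-1140) - 1327355) = 5111509*(4045860 - 1327355) = 5111509*2718505 = 13895662774045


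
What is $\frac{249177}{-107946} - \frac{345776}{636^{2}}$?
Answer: $- \frac{319713509}{101073438} \approx -3.1632$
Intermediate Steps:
$\frac{249177}{-107946} - \frac{345776}{636^{2}} = 249177 \left(- \frac{1}{107946}\right) - \frac{345776}{404496} = - \frac{83059}{35982} - \frac{21611}{25281} = - \frac{319713509}{101073438}$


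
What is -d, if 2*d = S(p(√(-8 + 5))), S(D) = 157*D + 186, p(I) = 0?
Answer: -93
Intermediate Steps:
S(D) = 186 + 157*D
d = 93 (d = (186 + 157*0)/2 = (186 + 0)/2 = (½)*186 = 93)
-d = -1*93 = -93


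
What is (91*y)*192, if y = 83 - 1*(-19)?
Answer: 1782144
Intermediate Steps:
y = 102 (y = 83 + 19 = 102)
(91*y)*192 = (91*102)*192 = 9282*192 = 1782144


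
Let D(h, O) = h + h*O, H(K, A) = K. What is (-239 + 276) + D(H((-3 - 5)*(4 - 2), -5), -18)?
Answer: 309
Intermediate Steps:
D(h, O) = h + O*h
(-239 + 276) + D(H((-3 - 5)*(4 - 2), -5), -18) = (-239 + 276) + ((-3 - 5)*(4 - 2))*(1 - 18) = 37 - 8*2*(-17) = 37 - 16*(-17) = 37 + 272 = 309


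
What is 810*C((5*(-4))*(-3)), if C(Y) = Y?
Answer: 48600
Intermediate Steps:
810*C((5*(-4))*(-3)) = 810*((5*(-4))*(-3)) = 810*(-20*(-3)) = 810*60 = 48600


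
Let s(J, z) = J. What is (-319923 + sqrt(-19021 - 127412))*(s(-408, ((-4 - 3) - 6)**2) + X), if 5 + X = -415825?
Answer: 133164109674 - 416238*I*sqrt(146433) ≈ 1.3316e+11 - 1.5928e+8*I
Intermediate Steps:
X = -415830 (X = -5 - 415825 = -415830)
(-319923 + sqrt(-19021 - 127412))*(s(-408, ((-4 - 3) - 6)**2) + X) = (-319923 + sqrt(-19021 - 127412))*(-408 - 415830) = (-319923 + sqrt(-146433))*(-416238) = (-319923 + I*sqrt(146433))*(-416238) = 133164109674 - 416238*I*sqrt(146433)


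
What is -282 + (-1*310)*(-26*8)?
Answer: 64198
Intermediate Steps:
-282 + (-1*310)*(-26*8) = -282 - 310*(-208) = -282 + 64480 = 64198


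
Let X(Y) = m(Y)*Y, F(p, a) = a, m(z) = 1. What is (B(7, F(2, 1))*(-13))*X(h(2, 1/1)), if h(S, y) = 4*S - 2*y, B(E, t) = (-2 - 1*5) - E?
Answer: 1092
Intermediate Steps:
B(E, t) = -7 - E (B(E, t) = (-2 - 5) - E = -7 - E)
h(S, y) = -2*y + 4*S
X(Y) = Y (X(Y) = 1*Y = Y)
(B(7, F(2, 1))*(-13))*X(h(2, 1/1)) = ((-7 - 1*7)*(-13))*(-2/1 + 4*2) = ((-7 - 7)*(-13))*(-2*1 + 8) = (-14*(-13))*(-2 + 8) = 182*6 = 1092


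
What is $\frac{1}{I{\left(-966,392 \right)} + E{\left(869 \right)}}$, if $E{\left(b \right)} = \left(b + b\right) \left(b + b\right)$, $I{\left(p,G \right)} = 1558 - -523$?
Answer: $\frac{1}{3022725} \approx 3.3083 \cdot 10^{-7}$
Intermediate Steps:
$I{\left(p,G \right)} = 2081$ ($I{\left(p,G \right)} = 1558 + 523 = 2081$)
$E{\left(b \right)} = 4 b^{2}$ ($E{\left(b \right)} = 2 b 2 b = 4 b^{2}$)
$\frac{1}{I{\left(-966,392 \right)} + E{\left(869 \right)}} = \frac{1}{2081 + 4 \cdot 869^{2}} = \frac{1}{2081 + 4 \cdot 755161} = \frac{1}{2081 + 3020644} = \frac{1}{3022725}$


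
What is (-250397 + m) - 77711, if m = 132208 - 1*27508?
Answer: -223408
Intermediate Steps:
m = 104700 (m = 132208 - 27508 = 104700)
(-250397 + m) - 77711 = (-250397 + 104700) - 77711 = -145697 - 77711 = -223408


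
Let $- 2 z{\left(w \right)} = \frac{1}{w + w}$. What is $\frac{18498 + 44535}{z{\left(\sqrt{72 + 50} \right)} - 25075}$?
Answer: $- \frac{3085238431200}{1227330979999} + \frac{252132 \sqrt{122}}{1227330979999} \approx -2.5138$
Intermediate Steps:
$z{\left(w \right)} = - \frac{1}{4 w}$ ($z{\left(w \right)} = - \frac{1}{2 \left(w + w\right)} = - \frac{1}{2 \cdot 2 w} = - \frac{\frac{1}{2} \frac{1}{w}}{2} = - \frac{1}{4 w}$)
$\frac{18498 + 44535}{z{\left(\sqrt{72 + 50} \right)} - 25075} = \frac{18498 + 44535}{- \frac{1}{4 \sqrt{72 + 50}} - 25075} = \frac{63033}{- \frac{1}{4 \sqrt{122}} - 25075} = \frac{63033}{- \frac{\frac{1}{122} \sqrt{122}}{4} - 25075} = \frac{63033}{- \frac{\sqrt{122}}{488} - 25075} = \frac{63033}{-25075 - \frac{\sqrt{122}}{488}}$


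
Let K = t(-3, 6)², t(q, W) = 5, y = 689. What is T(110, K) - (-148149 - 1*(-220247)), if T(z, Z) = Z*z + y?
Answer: -68659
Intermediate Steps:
K = 25 (K = 5² = 25)
T(z, Z) = 689 + Z*z (T(z, Z) = Z*z + 689 = 689 + Z*z)
T(110, K) - (-148149 - 1*(-220247)) = (689 + 25*110) - (-148149 - 1*(-220247)) = (689 + 2750) - (-148149 + 220247) = 3439 - 1*72098 = 3439 - 72098 = -68659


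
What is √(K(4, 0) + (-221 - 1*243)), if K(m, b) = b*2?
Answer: 4*I*√29 ≈ 21.541*I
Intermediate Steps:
K(m, b) = 2*b
√(K(4, 0) + (-221 - 1*243)) = √(2*0 + (-221 - 1*243)) = √(0 + (-221 - 243)) = √(0 - 464) = √(-464) = 4*I*√29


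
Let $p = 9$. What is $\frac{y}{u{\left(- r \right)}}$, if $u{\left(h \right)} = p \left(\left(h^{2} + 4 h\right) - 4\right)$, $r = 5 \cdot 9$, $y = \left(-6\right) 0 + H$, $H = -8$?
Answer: $- \frac{8}{16569} \approx -0.00048283$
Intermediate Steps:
$y = -8$ ($y = \left(-6\right) 0 - 8 = 0 - 8 = -8$)
$r = 45$
$u{\left(h \right)} = -36 + 9 h^{2} + 36 h$ ($u{\left(h \right)} = 9 \left(\left(h^{2} + 4 h\right) - 4\right) = 9 \left(-4 + h^{2} + 4 h\right) = -36 + 9 h^{2} + 36 h$)
$\frac{y}{u{\left(- r \right)}} = - \frac{8}{-36 + 9 \left(\left(-1\right) 45\right)^{2} + 36 \left(\left(-1\right) 45\right)} = - \frac{8}{-36 + 9 \left(-45\right)^{2} + 36 \left(-45\right)} = - \frac{8}{-36 + 9 \cdot 2025 - 1620} = - \frac{8}{-36 + 18225 - 1620} = - \frac{8}{16569}$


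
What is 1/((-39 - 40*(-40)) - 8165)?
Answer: -1/6604 ≈ -0.00015142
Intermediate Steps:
1/((-39 - 40*(-40)) - 8165) = 1/((-39 + 1600) - 8165) = 1/(1561 - 8165) = 1/(-6604) = -1/6604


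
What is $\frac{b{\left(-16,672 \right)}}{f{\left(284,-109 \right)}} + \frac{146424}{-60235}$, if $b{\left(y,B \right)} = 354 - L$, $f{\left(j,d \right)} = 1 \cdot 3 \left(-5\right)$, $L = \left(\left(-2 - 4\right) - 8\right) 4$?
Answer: $- \frac{5378542}{180705} \approx -29.764$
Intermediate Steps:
$L = -56$ ($L = \left(\left(-2 - 4\right) - 8\right) 4 = \left(-6 - 8\right) 4 = \left(-14\right) 4 = -56$)
$f{\left(j,d \right)} = -15$ ($f{\left(j,d \right)} = 3 \left(-5\right) = -15$)
$b{\left(y,B \right)} = 410$ ($b{\left(y,B \right)} = 354 - -56 = 354 + 56 = 410$)
$\frac{b{\left(-16,672 \right)}}{f{\left(284,-109 \right)}} + \frac{146424}{-60235} = \frac{410}{-15} + \frac{146424}{-60235} = 410 \left(- \frac{1}{15}\right) + 146424 \left(- \frac{1}{60235}\right) = - \frac{82}{3} - \frac{146424}{60235} = - \frac{5378542}{180705}$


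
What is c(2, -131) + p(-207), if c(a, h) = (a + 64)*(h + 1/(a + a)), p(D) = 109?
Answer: -17041/2 ≈ -8520.5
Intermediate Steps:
c(a, h) = (64 + a)*(h + 1/(2*a))
c(2, -131) + p(-207) = (½ + 32/2 + 64*(-131) + 2*(-131)) + 109 = (½ + 32*(½) - 8384 - 262) + 109 = (½ + 16 - 8384 - 262) + 109 = -17259/2 + 109 = -17041/2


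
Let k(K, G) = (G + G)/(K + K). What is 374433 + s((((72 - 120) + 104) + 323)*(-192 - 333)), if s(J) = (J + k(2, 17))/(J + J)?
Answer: 298011622633/795900 ≈ 3.7443e+5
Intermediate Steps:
k(K, G) = G/K (k(K, G) = (2*G)/((2*K)) = (2*G)*(1/(2*K)) = G/K)
s(J) = (17/2 + J)/(2*J) (s(J) = (J + 17/2)/(J + J) = (J + 17*(½))/((2*J)) = (J + 17/2)*(1/(2*J)) = (17/2 + J)*(1/(2*J)) = (17/2 + J)/(2*J))
374433 + s((((72 - 120) + 104) + 323)*(-192 - 333)) = 374433 + (17 + 2*((((72 - 120) + 104) + 323)*(-192 - 333)))/(4*(((((72 - 120) + 104) + 323)*(-192 - 333)))) = 374433 + (17 + 2*(((-48 + 104) + 323)*(-525)))/(4*((((-48 + 104) + 323)*(-525)))) = 374433 + (17 + 2*((56 + 323)*(-525)))/(4*(((56 + 323)*(-525)))) = 374433 + (17 + 2*(379*(-525)))/(4*((379*(-525)))) = 374433 + (¼)*(17 + 2*(-198975))/(-198975) = 374433 + (¼)*(-1/198975)*(17 - 397950) = 374433 + (¼)*(-1/198975)*(-397933) = 374433 + 397933/795900 = 298011622633/795900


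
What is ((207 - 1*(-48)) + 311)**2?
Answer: 320356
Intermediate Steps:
((207 - 1*(-48)) + 311)**2 = ((207 + 48) + 311)**2 = (255 + 311)**2 = 566**2 = 320356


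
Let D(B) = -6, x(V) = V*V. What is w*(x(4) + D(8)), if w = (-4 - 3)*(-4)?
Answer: 280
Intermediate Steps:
x(V) = V²
w = 28 (w = -7*(-4) = 28)
w*(x(4) + D(8)) = 28*(4² - 6) = 28*(16 - 6) = 28*10 = 280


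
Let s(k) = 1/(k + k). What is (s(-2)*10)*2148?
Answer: -5370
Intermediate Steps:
s(k) = 1/(2*k)
(s(-2)*10)*2148 = (((½)/(-2))*10)*2148 = (((½)*(-½))*10)*2148 = -¼*10*2148 = -5/2*2148 = -5370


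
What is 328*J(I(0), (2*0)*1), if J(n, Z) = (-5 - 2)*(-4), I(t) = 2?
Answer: 9184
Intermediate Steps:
J(n, Z) = 28 (J(n, Z) = -7*(-4) = 28)
328*J(I(0), (2*0)*1) = 328*28 = 9184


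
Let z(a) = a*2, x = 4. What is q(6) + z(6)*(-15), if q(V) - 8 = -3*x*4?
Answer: -220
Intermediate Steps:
z(a) = 2*a
q(V) = -40 (q(V) = 8 - 3*4*4 = 8 - 12*4 = 8 - 48 = -40)
q(6) + z(6)*(-15) = -40 + (2*6)*(-15) = -40 + 12*(-15) = -40 - 180 = -220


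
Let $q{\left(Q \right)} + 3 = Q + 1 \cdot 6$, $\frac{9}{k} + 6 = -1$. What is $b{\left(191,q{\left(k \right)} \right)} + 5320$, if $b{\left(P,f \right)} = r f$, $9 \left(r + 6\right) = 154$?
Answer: $\frac{112120}{21} \approx 5339.0$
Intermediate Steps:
$r = \frac{100}{9}$ ($r = -6 + \frac{1}{9} \cdot 154 = -6 + \frac{154}{9} = \frac{100}{9} \approx 11.111$)
$k = - \frac{9}{7}$ ($k = \frac{9}{-6 - 1} = \frac{9}{-7} = 9 \left(- \frac{1}{7}\right) = - \frac{9}{7} \approx -1.2857$)
$q{\left(Q \right)} = 3 + Q$ ($q{\left(Q \right)} = -3 + \left(Q + 1 \cdot 6\right) = -3 + \left(Q + 6\right) = -3 + \left(6 + Q\right) = 3 + Q$)
$b{\left(P,f \right)} = \frac{100 f}{9}$
$b{\left(191,q{\left(k \right)} \right)} + 5320 = \frac{100 \left(3 - \frac{9}{7}\right)}{9} + 5320 = \frac{100}{9} \cdot \frac{12}{7} + 5320 = \frac{400}{21} + 5320 = \frac{112120}{21}$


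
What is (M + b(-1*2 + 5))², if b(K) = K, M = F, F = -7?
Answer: 16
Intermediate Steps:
M = -7
(M + b(-1*2 + 5))² = (-7 + (-1*2 + 5))² = (-7 + (-2 + 5))² = (-7 + 3)² = (-4)² = 16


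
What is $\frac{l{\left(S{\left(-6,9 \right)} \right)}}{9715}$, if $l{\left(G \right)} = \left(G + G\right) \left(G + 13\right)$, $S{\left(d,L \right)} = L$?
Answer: $\frac{396}{9715} \approx 0.040762$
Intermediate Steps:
$l{\left(G \right)} = 2 G \left(13 + G\right)$
$\frac{l{\left(S{\left(-6,9 \right)} \right)}}{9715} = \frac{2 \cdot 9 \left(13 + 9\right)}{9715} = 2 \cdot 9 \cdot 22 \cdot \frac{1}{9715} = 396 \cdot \frac{1}{9715} = \frac{396}{9715}$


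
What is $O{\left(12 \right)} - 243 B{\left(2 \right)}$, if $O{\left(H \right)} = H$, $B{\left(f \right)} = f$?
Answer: $-474$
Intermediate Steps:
$O{\left(12 \right)} - 243 B{\left(2 \right)} = 12 - 486 = -474$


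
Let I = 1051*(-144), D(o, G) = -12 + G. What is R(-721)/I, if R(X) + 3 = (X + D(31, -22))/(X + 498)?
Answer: -43/16874856 ≈ -2.5482e-6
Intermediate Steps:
R(X) = -3 + (-34 + X)/(498 + X) (R(X) = -3 + (X + (-12 - 22))/(X + 498) = -3 + (X - 34)/(498 + X) = -3 + (-34 + X)/(498 + X))
I = -151344
R(-721)/I = (2*(-764 - 1*(-721))/(498 - 721))/(-151344) = (2*(-764 + 721)/(-223))*(-1/151344) = (2*(-1/223)*(-43))*(-1/151344) = (86/223)*(-1/151344) = -43/16874856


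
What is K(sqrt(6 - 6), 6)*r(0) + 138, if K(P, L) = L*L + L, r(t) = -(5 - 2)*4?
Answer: -366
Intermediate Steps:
r(t) = -12 (r(t) = -3*4 = -1*12 = -12)
K(P, L) = L + L**2 (K(P, L) = L**2 + L = L + L**2)
K(sqrt(6 - 6), 6)*r(0) + 138 = (6*(1 + 6))*(-12) + 138 = (6*7)*(-12) + 138 = 42*(-12) + 138 = -504 + 138 = -366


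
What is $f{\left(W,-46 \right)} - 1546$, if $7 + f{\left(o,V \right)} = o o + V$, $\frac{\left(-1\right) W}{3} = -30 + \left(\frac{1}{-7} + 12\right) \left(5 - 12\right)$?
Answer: $113322$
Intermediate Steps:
$W = 339$ ($W = - 3 \left(-30 + \left(\frac{1}{-7} + 12\right) \left(5 - 12\right)\right) = - 3 \left(-30 + \left(- \frac{1}{7} + 12\right) \left(-7\right)\right) = - 3 \left(-30 + \frac{83}{7} \left(-7\right)\right) = - 3 \left(-30 - 83\right) = \left(-3\right) \left(-113\right) = 339$)
$f{\left(o,V \right)} = -7 + V + o^{2}$ ($f{\left(o,V \right)} = -7 + \left(o o + V\right) = -7 + \left(o^{2} + V\right) = -7 + \left(V + o^{2}\right) = -7 + V + o^{2}$)
$f{\left(W,-46 \right)} - 1546 = \left(-7 - 46 + 339^{2}\right) - 1546 = \left(-7 - 46 + 114921\right) - 1546 = 114868 - 1546 = 113322$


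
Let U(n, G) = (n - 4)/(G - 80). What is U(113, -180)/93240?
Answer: -109/24242400 ≈ -4.4963e-6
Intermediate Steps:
U(n, G) = (-4 + n)/(-80 + G)
U(113, -180)/93240 = ((-4 + 113)/(-80 - 180))/93240 = (109/(-260))*(1/93240) = -1/260*109*(1/93240) = -109/260*1/93240 = -109/24242400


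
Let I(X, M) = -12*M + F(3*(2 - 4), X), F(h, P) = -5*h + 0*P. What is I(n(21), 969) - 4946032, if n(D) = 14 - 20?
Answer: -4957630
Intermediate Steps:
n(D) = -6
F(h, P) = -5*h (F(h, P) = -5*h + 0 = -5*h)
I(X, M) = 30 - 12*M (I(X, M) = -12*M - 15*(2 - 4) = -12*M - 15*(-2) = -12*M - 5*(-6) = -12*M + 30 = 30 - 12*M)
I(n(21), 969) - 4946032 = (30 - 12*969) - 4946032 = (30 - 11628) - 4946032 = -11598 - 4946032 = -4957630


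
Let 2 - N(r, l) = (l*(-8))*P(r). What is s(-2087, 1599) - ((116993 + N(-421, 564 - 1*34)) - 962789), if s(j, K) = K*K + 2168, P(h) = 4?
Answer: 3387803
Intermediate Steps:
s(j, K) = 2168 + K**2 (s(j, K) = K**2 + 2168 = 2168 + K**2)
N(r, l) = 2 + 32*l (N(r, l) = 2 - l*(-8)*4 = 2 - (-8*l)*4 = 2 - (-32)*l = 2 + 32*l)
s(-2087, 1599) - ((116993 + N(-421, 564 - 1*34)) - 962789) = (2168 + 1599**2) - ((116993 + (2 + 32*(564 - 1*34))) - 962789) = (2168 + 2556801) - ((116993 + (2 + 32*(564 - 34))) - 962789) = 2558969 - ((116993 + (2 + 32*530)) - 962789) = 2558969 - ((116993 + (2 + 16960)) - 962789) = 2558969 - ((116993 + 16962) - 962789) = 2558969 - (133955 - 962789) = 2558969 - 1*(-828834) = 2558969 + 828834 = 3387803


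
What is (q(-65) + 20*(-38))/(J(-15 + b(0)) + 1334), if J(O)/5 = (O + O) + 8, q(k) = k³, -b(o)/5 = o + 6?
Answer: -8345/28 ≈ -298.04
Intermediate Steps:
b(o) = -30 - 5*o (b(o) = -5*(o + 6) = -5*(6 + o) = -30 - 5*o)
J(O) = 40 + 10*O (J(O) = 5*((O + O) + 8) = 5*(2*O + 8) = 5*(8 + 2*O) = 40 + 10*O)
(q(-65) + 20*(-38))/(J(-15 + b(0)) + 1334) = ((-65)³ + 20*(-38))/((40 + 10*(-15 + (-30 - 5*0))) + 1334) = (-274625 - 760)/((40 + 10*(-15 + (-30 + 0))) + 1334) = -275385/((40 + 10*(-15 - 30)) + 1334) = -275385/((40 + 10*(-45)) + 1334) = -275385/((40 - 450) + 1334) = -275385/(-410 + 1334) = -275385/924 = -275385*1/924 = -8345/28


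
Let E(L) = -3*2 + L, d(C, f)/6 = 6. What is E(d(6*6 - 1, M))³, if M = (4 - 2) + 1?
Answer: 27000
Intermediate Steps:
M = 3 (M = 2 + 1 = 3)
d(C, f) = 36 (d(C, f) = 6*6 = 36)
E(L) = -6 + L
E(d(6*6 - 1, M))³ = (-6 + 36)³ = 30³ = 27000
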